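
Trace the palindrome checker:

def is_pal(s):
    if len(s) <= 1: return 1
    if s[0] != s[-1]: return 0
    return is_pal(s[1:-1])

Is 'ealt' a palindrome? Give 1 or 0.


is_pal('ealt'): s[0]='e' != s[-1]='t' -> return 0
Result: 0 (not a palindrome)

0


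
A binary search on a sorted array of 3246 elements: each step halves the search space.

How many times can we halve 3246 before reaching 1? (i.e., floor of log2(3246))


3246 / 2 = 1623
1623 / 2 = 811
811 / 2 = 405
405 / 2 = 202
202 / 2 = 101
101 / 2 = 50
50 / 2 = 25
25 / 2 = 12
12 / 2 = 6
6 / 2 = 3
3 / 2 = 1
Reached 1 after 11 halvings

11


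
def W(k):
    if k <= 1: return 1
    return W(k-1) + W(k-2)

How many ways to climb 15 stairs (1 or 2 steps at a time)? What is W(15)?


Building up from base cases:
W(0) = 1
W(1) = 1
W(2) = W(1) + W(0) = 1 + 1 = 2
W(3) = W(2) + W(1) = 2 + 1 = 3
W(4) = W(3) + W(2) = 3 + 2 = 5
W(5) = W(4) + W(3) = 5 + 3 = 8
W(6) = W(5) + W(4) = 8 + 5 = 13
W(7) = W(6) + W(5) = 13 + 8 = 21
W(8) = W(7) + W(6) = 21 + 13 = 34
W(9) = W(8) + W(7) = 34 + 21 = 55
W(10) = W(9) + W(8) = 55 + 34 = 89
W(11) = W(10) + W(9) = 89 + 55 = 144
W(12) = W(11) + W(10) = 144 + 89 = 233
W(13) = W(12) + W(11) = 233 + 144 = 377
W(14) = W(13) + W(12) = 377 + 233 = 610
W(15) = W(14) + W(13) = 610 + 377 = 987

987


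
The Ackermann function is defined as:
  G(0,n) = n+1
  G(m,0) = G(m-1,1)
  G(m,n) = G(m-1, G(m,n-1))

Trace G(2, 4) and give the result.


G(2, 4) = G(1, G(2, 3))
  G(2, 3) = G(1, G(2, 2))
    G(2, 2) = G(1, G(2, 1))
      G(2, 1) = G(1, G(2, 0))
        G(2, 0) = G(1, 1)
          G(1, 1) = G(0, G(1, 0))
          G(1, 0) = G(0, 1)
          G(0, 1) = 2
            = G(0, 2)
          G(0, 2) = 3
        = G(1, 3)
        G(1, 3) = G(0, G(1, 2))
          G(1, 2) = G(0, G(1, 1))
          G(1, 1) = G(0, G(1, 0))
          G(1, 0) = G(0, 1)
          G(0, 1) = 2
            = G(0, 2)
          G(0, 2) = 3
            = G(0, 3)
          G(0, 3) = 4
          = G(0, 4)
          G(0, 4) = 5
      = G(1, 5)
      G(1, 5) = G(0, G(1, 4))
        G(1, 4) = G(0, G(1, 3))
... (trace truncated)
Result: G(2, 4) = 11

11


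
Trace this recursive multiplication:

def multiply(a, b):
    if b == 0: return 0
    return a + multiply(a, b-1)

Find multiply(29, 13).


multiply(29, 13) = 29 + multiply(29, 12)
multiply(29, 12) = 29 + multiply(29, 11)
multiply(29, 11) = 29 + multiply(29, 10)
multiply(29, 10) = 29 + multiply(29, 9)
multiply(29, 9) = 29 + multiply(29, 8)
multiply(29, 8) = 29 + multiply(29, 7)
multiply(29, 7) = 29 + multiply(29, 6)
multiply(29, 6) = 29 + multiply(29, 5)
multiply(29, 5) = 29 + multiply(29, 4)
multiply(29, 4) = 29 + multiply(29, 3)
multiply(29, 3) = 29 + multiply(29, 2)
multiply(29, 2) = 29 + multiply(29, 1)
multiply(29, 1) = 29 + multiply(29, 0)
multiply(29, 0) = 0  (base case)
Total: 29 + 29 + 29 + 29 + 29 + 29 + 29 + 29 + 29 + 29 + 29 + 29 + 29 + 0 = 377

377


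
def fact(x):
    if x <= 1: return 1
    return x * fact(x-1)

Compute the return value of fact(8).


fact(8)
= 8 * fact(7)
= 8 * 7 * fact(6)
= 8 * 7 * 6 * fact(5)
= 8 * 7 * 6 * 5 * fact(4)
= 8 * 7 * 6 * 5 * 4 * fact(3)
= 8 * 7 * 6 * 5 * 4 * 3 * fact(2)
= 8 * 7 * 6 * 5 * 4 * 3 * 2 * fact(1)
= 8 * 7 * 6 * 5 * 4 * 3 * 2 * 1
= 40320

40320


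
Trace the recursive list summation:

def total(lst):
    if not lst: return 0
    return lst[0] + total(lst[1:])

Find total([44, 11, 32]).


total([44, 11, 32]) = 44 + total([11, 32])
total([11, 32]) = 11 + total([32])
total([32]) = 32 + total([])
total([]) = 0  (base case)
Total: 44 + 11 + 32 + 0 = 87

87


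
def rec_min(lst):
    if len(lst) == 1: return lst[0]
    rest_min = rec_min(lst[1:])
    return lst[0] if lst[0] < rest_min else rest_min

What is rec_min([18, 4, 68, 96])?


rec_min([18, 4, 68, 96]): compare 18 with rec_min([4, 68, 96])
rec_min([4, 68, 96]): compare 4 with rec_min([68, 96])
rec_min([68, 96]): compare 68 with rec_min([96])
rec_min([96]) = 96  (base case)
Compare 68 with 96 -> 68
Compare 4 with 68 -> 4
Compare 18 with 4 -> 4

4


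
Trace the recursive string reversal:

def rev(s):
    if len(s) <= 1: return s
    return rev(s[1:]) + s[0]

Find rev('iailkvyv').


rev('iailkvyv') = rev('ailkvyv') + 'i'
rev('ailkvyv') = rev('ilkvyv') + 'a'
rev('ilkvyv') = rev('lkvyv') + 'i'
rev('lkvyv') = rev('kvyv') + 'l'
rev('kvyv') = rev('vyv') + 'k'
rev('vyv') = rev('yv') + 'v'
rev('yv') = rev('v') + 'y'
rev('v') = 'v'  (base case)
Concatenating: 'v' + 'y' + 'v' + 'k' + 'l' + 'i' + 'a' + 'i' = 'vyvkliai'

vyvkliai


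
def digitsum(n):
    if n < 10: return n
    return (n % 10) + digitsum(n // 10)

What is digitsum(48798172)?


digitsum(48798172) = 2 + digitsum(4879817)
digitsum(4879817) = 7 + digitsum(487981)
digitsum(487981) = 1 + digitsum(48798)
digitsum(48798) = 8 + digitsum(4879)
digitsum(4879) = 9 + digitsum(487)
digitsum(487) = 7 + digitsum(48)
digitsum(48) = 8 + digitsum(4)
digitsum(4) = 4  (base case)
Total: 2 + 7 + 1 + 8 + 9 + 7 + 8 + 4 = 46

46


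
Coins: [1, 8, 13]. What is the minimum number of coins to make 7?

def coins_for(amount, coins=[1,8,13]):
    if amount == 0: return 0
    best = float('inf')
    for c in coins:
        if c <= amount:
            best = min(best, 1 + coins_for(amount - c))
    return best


Building up with DP:
coins_for(0) = 0
coins_for(1) = min(1+coins_for(0)=1+0=1) = 1
coins_for(2) = min(1+coins_for(1)=1+1=2) = 2
coins_for(3) = min(1+coins_for(2)=1+2=3) = 3
coins_for(4) = min(1+coins_for(3)=1+3=4) = 4
coins_for(5) = min(1+coins_for(4)=1+4=5) = 5
coins_for(6) = min(1+coins_for(5)=1+5=6) = 6
coins_for(7) = min(1+coins_for(6)=1+6=7) = 7

7


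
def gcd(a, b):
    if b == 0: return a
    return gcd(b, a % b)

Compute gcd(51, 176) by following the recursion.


gcd(51, 176) = gcd(176, 51)
gcd(176, 51) = gcd(51, 23)
gcd(51, 23) = gcd(23, 5)
gcd(23, 5) = gcd(5, 3)
gcd(5, 3) = gcd(3, 2)
gcd(3, 2) = gcd(2, 1)
gcd(2, 1) = gcd(1, 0)
gcd(1, 0) = 1  (base case)

1


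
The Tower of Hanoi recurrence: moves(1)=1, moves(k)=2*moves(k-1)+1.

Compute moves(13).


moves(13) = 2 * moves(12) + 1
moves(12) = 2 * moves(11) + 1
moves(11) = 2 * moves(10) + 1
moves(10) = 2 * moves(9) + 1
moves(9) = 2 * moves(8) + 1
moves(8) = 2 * moves(7) + 1
moves(7) = 2 * moves(6) + 1
moves(6) = 2 * moves(5) + 1
moves(5) = 2 * moves(4) + 1
moves(4) = 2 * moves(3) + 1
moves(3) = 2 * moves(2) + 1
moves(2) = 2 * moves(1) + 1
moves(1) = 1  (base case)
moves(2) = 2 * 1 + 1 = 3
moves(3) = 2 * 3 + 1 = 7
moves(4) = 2 * 7 + 1 = 15
moves(5) = 2 * 15 + 1 = 31
moves(6) = 2 * 31 + 1 = 63
moves(7) = 2 * 63 + 1 = 127
moves(8) = 2 * 127 + 1 = 255
moves(9) = 2 * 255 + 1 = 511
moves(10) = 2 * 511 + 1 = 1023
moves(11) = 2 * 1023 + 1 = 2047
moves(12) = 2 * 2047 + 1 = 4095
moves(13) = 2 * 4095 + 1 = 8191

8191


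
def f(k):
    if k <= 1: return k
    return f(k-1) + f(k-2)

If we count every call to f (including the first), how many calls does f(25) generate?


Let C(n) = total calls for f(n)
C(0) = 1, C(1) = 1
C(2) = 1 + C(1) + C(0) = 1 + 1 + 1 = 3
C(3) = 1 + C(2) + C(1) = 1 + 3 + 1 = 5
C(4) = 1 + C(3) + C(2) = 1 + 5 + 3 = 9
C(5) = 1 + C(4) + C(3) = 1 + 9 + 5 = 15
C(6) = 1 + C(5) + C(4) = 1 + 15 + 9 = 25
C(7) = 1 + C(6) + C(5) = 1 + 25 + 15 = 41
C(8) = 1 + C(7) + C(6) = 1 + 41 + 25 = 67
C(9) = 1 + C(8) + C(7) = 1 + 67 + 41 = 109
C(10) = 1 + C(9) + C(8) = 1 + 109 + 67 = 177
C(11) = 1 + C(10) + C(9) = 1 + 177 + 109 = 287
C(12) = 1 + C(11) + C(10) = 1 + 287 + 177 = 465
C(13) = 1 + C(12) + C(11) = 1 + 465 + 287 = 753
C(14) = 1 + C(13) + C(12) = 1 + 753 + 465 = 1219
C(15) = 1 + C(14) + C(13) = 1 + 1219 + 753 = 1973
C(16) = 1 + C(15) + C(14) = 1 + 1973 + 1219 = 3193
C(17) = 1 + C(16) + C(15) = 1 + 3193 + 1973 = 5167
C(18) = 1 + C(17) + C(16) = 1 + 5167 + 3193 = 8361
C(19) = 1 + C(18) + C(17) = 1 + 8361 + 5167 = 13529
C(20) = 1 + C(19) + C(18) = 1 + 13529 + 8361 = 21891
C(21) = 1 + C(20) + C(19) = 1 + 21891 + 13529 = 35421
C(22) = 1 + C(21) + C(20) = 1 + 35421 + 21891 = 57313
C(23) = 1 + C(22) + C(21) = 1 + 57313 + 35421 = 92735
C(24) = 1 + C(23) + C(22) = 1 + 92735 + 57313 = 150049
C(25) = 1 + C(24) + C(23) = 1 + 150049 + 92735 = 242785

242785


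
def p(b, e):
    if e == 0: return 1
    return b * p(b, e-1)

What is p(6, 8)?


p(6, 8)
= 6 * p(6, 7)
= 6 * 6 * p(6, 6)
= 6 * 6 * 6 * p(6, 5)
= 6 * 6 * 6 * 6 * p(6, 4)
= 6 * 6 * 6 * 6 * 6 * p(6, 3)
= 6 * 6 * 6 * 6 * 6 * 6 * p(6, 2)
= 6 * 6 * 6 * 6 * 6 * 6 * 6 * p(6, 1)
= 6 * 6 * 6 * 6 * 6 * 6 * 6 * 6 * p(6, 0)
= 6 * 6 * 6 * 6 * 6 * 6 * 6 * 6 * 1
= 1679616

1679616


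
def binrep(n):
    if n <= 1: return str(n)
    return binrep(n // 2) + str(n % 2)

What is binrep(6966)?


binrep(6966) = binrep(3483) + '0'
binrep(3483) = binrep(1741) + '1'
binrep(1741) = binrep(870) + '1'
binrep(870) = binrep(435) + '0'
binrep(435) = binrep(217) + '1'
binrep(217) = binrep(108) + '1'
binrep(108) = binrep(54) + '0'
binrep(54) = binrep(27) + '0'
binrep(27) = binrep(13) + '1'
binrep(13) = binrep(6) + '1'
binrep(6) = binrep(3) + '0'
binrep(3) = binrep(1) + '1'
binrep(1) = '1'  (base case)
Concatenating: '1' + '1' + '0' + '1' + '1' + '0' + '0' + '1' + '1' + '0' + '1' + '1' + '0' = '1101100110110'

1101100110110


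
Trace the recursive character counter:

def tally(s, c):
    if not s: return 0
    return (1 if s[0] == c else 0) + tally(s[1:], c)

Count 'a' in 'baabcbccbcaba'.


s[0]='b' != 'a' -> 0
s[0]='a' == 'a' -> 1
s[0]='a' == 'a' -> 1
s[0]='b' != 'a' -> 0
s[0]='c' != 'a' -> 0
s[0]='b' != 'a' -> 0
s[0]='c' != 'a' -> 0
s[0]='c' != 'a' -> 0
s[0]='b' != 'a' -> 0
s[0]='c' != 'a' -> 0
s[0]='a' == 'a' -> 1
s[0]='b' != 'a' -> 0
s[0]='a' == 'a' -> 1
Sum: 0 + 1 + 1 + 0 + 0 + 0 + 0 + 0 + 0 + 0 + 1 + 0 + 1 = 4

4


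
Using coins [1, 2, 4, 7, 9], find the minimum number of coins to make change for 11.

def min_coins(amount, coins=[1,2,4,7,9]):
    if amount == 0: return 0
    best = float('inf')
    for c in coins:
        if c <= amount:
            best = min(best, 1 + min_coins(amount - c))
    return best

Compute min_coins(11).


Building up with DP:
min_coins(0) = 0
min_coins(1) = min(1+min_coins(0)=1+0=1) = 1
min_coins(2) = min(1+min_coins(1)=1+1=2, 1+min_coins(0)=1+0=1) = 1
min_coins(3) = min(1+min_coins(2)=1+1=2, 1+min_coins(1)=1+1=2) = 2
min_coins(4) = min(1+min_coins(3)=1+2=3, 1+min_coins(2)=1+1=2, 1+min_coins(0)=1+0=1) = 1
min_coins(5) = min(1+min_coins(4)=1+1=2, 1+min_coins(3)=1+2=3, 1+min_coins(1)=1+1=2) = 2
min_coins(6) = min(1+min_coins(5)=1+2=3, 1+min_coins(4)=1+1=2, 1+min_coins(2)=1+1=2) = 2
min_coins(7) = min(1+min_coins(6)=1+2=3, 1+min_coins(5)=1+2=3, 1+min_coins(3)=1+2=3, 1+min_coins(0)=1+0=1) = 1
min_coins(8) = min(1+min_coins(7)=1+1=2, 1+min_coins(6)=1+2=3, 1+min_coins(4)=1+1=2, 1+min_coins(1)=1+1=2) = 2
min_coins(9) = min(1+min_coins(8)=1+2=3, 1+min_coins(7)=1+1=2, 1+min_coins(5)=1+2=3, 1+min_coins(2)=1+1=2, 1+min_coins(0)=1+0=1) = 1
min_coins(10) = min(1+min_coins(9)=1+1=2, 1+min_coins(8)=1+2=3, 1+min_coins(6)=1+2=3, 1+min_coins(3)=1+2=3, 1+min_coins(1)=1+1=2) = 2
min_coins(11) = min(1+min_coins(10)=1+2=3, 1+min_coins(9)=1+1=2, 1+min_coins(7)=1+1=2, 1+min_coins(4)=1+1=2, 1+min_coins(2)=1+1=2) = 2

2


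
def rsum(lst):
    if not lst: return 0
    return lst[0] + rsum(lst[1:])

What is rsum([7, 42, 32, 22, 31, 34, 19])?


rsum([7, 42, 32, 22, 31, 34, 19]) = 7 + rsum([42, 32, 22, 31, 34, 19])
rsum([42, 32, 22, 31, 34, 19]) = 42 + rsum([32, 22, 31, 34, 19])
rsum([32, 22, 31, 34, 19]) = 32 + rsum([22, 31, 34, 19])
rsum([22, 31, 34, 19]) = 22 + rsum([31, 34, 19])
rsum([31, 34, 19]) = 31 + rsum([34, 19])
rsum([34, 19]) = 34 + rsum([19])
rsum([19]) = 19 + rsum([])
rsum([]) = 0  (base case)
Total: 7 + 42 + 32 + 22 + 31 + 34 + 19 + 0 = 187

187


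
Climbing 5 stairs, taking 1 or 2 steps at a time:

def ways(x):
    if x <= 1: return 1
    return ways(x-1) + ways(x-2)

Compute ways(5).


Building up from base cases:
ways(0) = 1
ways(1) = 1
ways(2) = ways(1) + ways(0) = 1 + 1 = 2
ways(3) = ways(2) + ways(1) = 2 + 1 = 3
ways(4) = ways(3) + ways(2) = 3 + 2 = 5
ways(5) = ways(4) + ways(3) = 5 + 3 = 8

8


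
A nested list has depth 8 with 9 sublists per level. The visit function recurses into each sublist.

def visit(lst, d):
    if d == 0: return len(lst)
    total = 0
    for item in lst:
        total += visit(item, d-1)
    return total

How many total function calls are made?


At depth 0 (root): 1 call
At depth 1: each of 1 parents calls visit on 9 children = 9 calls
At depth 2: each of 9 parents calls visit on 9 children = 81 calls
At depth 3: each of 81 parents calls visit on 9 children = 729 calls
At depth 4: each of 729 parents calls visit on 9 children = 6561 calls
At depth 5: each of 6561 parents calls visit on 9 children = 59049 calls
At depth 6: each of 59049 parents calls visit on 9 children = 531441 calls
At depth 7: each of 531441 parents calls visit on 9 children = 4782969 calls
At depth 8: each of 4782969 parents calls visit on 9 children = 43046721 calls
Total: 1 + 9 + 81 + 729 + 6561 + 59049 + 531441 + 4782969 + 43046721 = 48427561

48427561


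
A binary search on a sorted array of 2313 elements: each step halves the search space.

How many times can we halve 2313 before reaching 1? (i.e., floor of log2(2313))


2313 / 2 = 1156
1156 / 2 = 578
578 / 2 = 289
289 / 2 = 144
144 / 2 = 72
72 / 2 = 36
36 / 2 = 18
18 / 2 = 9
9 / 2 = 4
4 / 2 = 2
2 / 2 = 1
Reached 1 after 11 halvings

11


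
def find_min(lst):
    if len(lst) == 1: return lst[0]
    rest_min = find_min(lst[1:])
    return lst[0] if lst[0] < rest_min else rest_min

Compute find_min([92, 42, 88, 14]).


find_min([92, 42, 88, 14]): compare 92 with find_min([42, 88, 14])
find_min([42, 88, 14]): compare 42 with find_min([88, 14])
find_min([88, 14]): compare 88 with find_min([14])
find_min([14]) = 14  (base case)
Compare 88 with 14 -> 14
Compare 42 with 14 -> 14
Compare 92 with 14 -> 14

14


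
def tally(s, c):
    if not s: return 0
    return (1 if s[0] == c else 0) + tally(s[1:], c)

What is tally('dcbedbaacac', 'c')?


s[0]='d' != 'c' -> 0
s[0]='c' == 'c' -> 1
s[0]='b' != 'c' -> 0
s[0]='e' != 'c' -> 0
s[0]='d' != 'c' -> 0
s[0]='b' != 'c' -> 0
s[0]='a' != 'c' -> 0
s[0]='a' != 'c' -> 0
s[0]='c' == 'c' -> 1
s[0]='a' != 'c' -> 0
s[0]='c' == 'c' -> 1
Sum: 0 + 1 + 0 + 0 + 0 + 0 + 0 + 0 + 1 + 0 + 1 = 3

3


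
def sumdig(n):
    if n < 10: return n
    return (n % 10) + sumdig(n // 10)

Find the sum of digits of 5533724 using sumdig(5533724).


sumdig(5533724) = 4 + sumdig(553372)
sumdig(553372) = 2 + sumdig(55337)
sumdig(55337) = 7 + sumdig(5533)
sumdig(5533) = 3 + sumdig(553)
sumdig(553) = 3 + sumdig(55)
sumdig(55) = 5 + sumdig(5)
sumdig(5) = 5  (base case)
Total: 4 + 2 + 7 + 3 + 3 + 5 + 5 = 29

29


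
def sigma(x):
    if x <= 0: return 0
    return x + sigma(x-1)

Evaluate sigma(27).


sigma(27)
= 27 + 26 + 25 + 24 + 23 + 22 + 21 + 20 + 19 + 18 + 17 + 16 + 15 + 14 + 13 + 12 + 11 + 10 + 9 + 8 + 7 + 6 + 5 + 4 + 3 + 2 + 1 + sigma(0)
= 27 + 26 + 25 + 24 + 23 + 22 + 21 + 20 + 19 + 18 + 17 + 16 + 15 + 14 + 13 + 12 + 11 + 10 + 9 + 8 + 7 + 6 + 5 + 4 + 3 + 2 + 1 + 0
= 378

378


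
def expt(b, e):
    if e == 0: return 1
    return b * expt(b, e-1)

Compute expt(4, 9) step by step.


expt(4, 9)
= 4 * expt(4, 8)
= 4 * 4 * expt(4, 7)
= 4 * 4 * 4 * expt(4, 6)
= 4 * 4 * 4 * 4 * expt(4, 5)
= 4 * 4 * 4 * 4 * 4 * expt(4, 4)
= 4 * 4 * 4 * 4 * 4 * 4 * expt(4, 3)
= 4 * 4 * 4 * 4 * 4 * 4 * 4 * expt(4, 2)
= 4 * 4 * 4 * 4 * 4 * 4 * 4 * 4 * expt(4, 1)
= 4 * 4 * 4 * 4 * 4 * 4 * 4 * 4 * 4 * expt(4, 0)
= 4 * 4 * 4 * 4 * 4 * 4 * 4 * 4 * 4 * 1
= 262144

262144


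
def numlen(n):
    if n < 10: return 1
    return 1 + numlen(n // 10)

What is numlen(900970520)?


numlen(900970520) = 1 + numlen(90097052)
numlen(90097052) = 1 + numlen(9009705)
numlen(9009705) = 1 + numlen(900970)
numlen(900970) = 1 + numlen(90097)
numlen(90097) = 1 + numlen(9009)
numlen(9009) = 1 + numlen(900)
numlen(900) = 1 + numlen(90)
numlen(90) = 1 + numlen(9)
numlen(9) = 1  (base case: 9 < 10)
Unwinding: 1 + 1 + 1 + 1 + 1 + 1 + 1 + 1 + 1 = 9

9


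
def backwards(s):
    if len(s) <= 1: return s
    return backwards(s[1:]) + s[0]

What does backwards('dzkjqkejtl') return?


backwards('dzkjqkejtl') = backwards('zkjqkejtl') + 'd'
backwards('zkjqkejtl') = backwards('kjqkejtl') + 'z'
backwards('kjqkejtl') = backwards('jqkejtl') + 'k'
backwards('jqkejtl') = backwards('qkejtl') + 'j'
backwards('qkejtl') = backwards('kejtl') + 'q'
backwards('kejtl') = backwards('ejtl') + 'k'
backwards('ejtl') = backwards('jtl') + 'e'
backwards('jtl') = backwards('tl') + 'j'
backwards('tl') = backwards('l') + 't'
backwards('l') = 'l'  (base case)
Concatenating: 'l' + 't' + 'j' + 'e' + 'k' + 'q' + 'j' + 'k' + 'z' + 'd' = 'ltjekqjkzd'

ltjekqjkzd


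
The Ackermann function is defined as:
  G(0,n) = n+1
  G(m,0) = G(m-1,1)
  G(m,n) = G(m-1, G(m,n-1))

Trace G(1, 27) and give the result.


G(1, 27) = G(0, G(1, 26))
  G(1, 26) = G(0, G(1, 25))
    G(1, 25) = G(0, G(1, 24))
      G(1, 24) = G(0, G(1, 23))
        G(1, 23) = G(0, G(1, 22))
          G(1, 22) = G(0, G(1, 21))
          G(1, 21) = G(0, G(1, 20))
          G(1, 20) = G(0, G(1, 19))
          G(1, 19) = G(0, G(1, 18))
          G(1, 18) = G(0, G(1, 17))
          G(1, 17) = G(0, G(1, 16))
          G(1, 16) = G(0, G(1, 15))
          G(1, 15) = G(0, G(1, 14))
          G(1, 14) = G(0, G(1, 13))
          G(1, 13) = G(0, G(1, 12))
          G(1, 12) = G(0, G(1, 11))
          G(1, 11) = G(0, G(1, 10))
          G(1, 10) = G(0, G(1, 9))
          G(1, 9) = G(0, G(1, 8))
          G(1, 8) = G(0, G(1, 7))
          G(1, 7) = G(0, G(1, 6))
          G(1, 6) = G(0, G(1, 5))
          G(1, 5) = G(0, G(1, 4))
          G(1, 4) = G(0, G(1, 3))
          G(1, 3) = G(0, G(1, 2))
... (trace truncated)
Result: G(1, 27) = 29

29


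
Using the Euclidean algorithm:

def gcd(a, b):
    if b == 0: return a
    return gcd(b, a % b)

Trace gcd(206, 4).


gcd(206, 4) = gcd(4, 2)
gcd(4, 2) = gcd(2, 0)
gcd(2, 0) = 2  (base case)

2


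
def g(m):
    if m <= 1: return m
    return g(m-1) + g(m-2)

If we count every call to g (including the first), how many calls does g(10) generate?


Let C(n) = total calls for g(n)
C(0) = 1, C(1) = 1
C(2) = 1 + C(1) + C(0) = 1 + 1 + 1 = 3
C(3) = 1 + C(2) + C(1) = 1 + 3 + 1 = 5
C(4) = 1 + C(3) + C(2) = 1 + 5 + 3 = 9
C(5) = 1 + C(4) + C(3) = 1 + 9 + 5 = 15
C(6) = 1 + C(5) + C(4) = 1 + 15 + 9 = 25
C(7) = 1 + C(6) + C(5) = 1 + 25 + 15 = 41
C(8) = 1 + C(7) + C(6) = 1 + 41 + 25 = 67
C(9) = 1 + C(8) + C(7) = 1 + 67 + 41 = 109
C(10) = 1 + C(9) + C(8) = 1 + 109 + 67 = 177

177


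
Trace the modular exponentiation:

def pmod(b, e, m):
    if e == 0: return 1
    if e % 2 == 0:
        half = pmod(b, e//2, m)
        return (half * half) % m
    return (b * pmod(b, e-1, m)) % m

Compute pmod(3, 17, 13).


pmod(3, 17, 13): e is odd, compute pmod(3, 16, 13)
  pmod(3, 16, 13): e is even, compute pmod(3, 8, 13)
    pmod(3, 8, 13): e is even, compute pmod(3, 4, 13)
      pmod(3, 4, 13): e is even, compute pmod(3, 2, 13)
        pmod(3, 2, 13): e is even, compute pmod(3, 1, 13)
          pmod(3, 1, 13): e is odd, compute pmod(3, 0, 13)
          pmod(3, 0, 13) = 1
          (3 * 1) % 13 = 3
        half=3, (3*3) % 13 = 9
      half=9, (9*9) % 13 = 3
    half=3, (3*3) % 13 = 9
  half=9, (9*9) % 13 = 3
(3 * 3) % 13 = 9

9


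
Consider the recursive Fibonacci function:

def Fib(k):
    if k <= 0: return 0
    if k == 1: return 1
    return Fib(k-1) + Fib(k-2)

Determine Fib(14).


Computing Fib(14) bottom-up:
Fib(0) = 0
Fib(1) = 1
Fib(2) = Fib(1) + Fib(0) = 1 + 0 = 1
Fib(3) = Fib(2) + Fib(1) = 1 + 1 = 2
Fib(4) = Fib(3) + Fib(2) = 2 + 1 = 3
Fib(5) = Fib(4) + Fib(3) = 3 + 2 = 5
Fib(6) = Fib(5) + Fib(4) = 5 + 3 = 8
Fib(7) = Fib(6) + Fib(5) = 8 + 5 = 13
Fib(8) = Fib(7) + Fib(6) = 13 + 8 = 21
Fib(9) = Fib(8) + Fib(7) = 21 + 13 = 34
Fib(10) = Fib(9) + Fib(8) = 34 + 21 = 55
Fib(11) = Fib(10) + Fib(9) = 55 + 34 = 89
Fib(12) = Fib(11) + Fib(10) = 89 + 55 = 144
Fib(13) = Fib(12) + Fib(11) = 144 + 89 = 233
Fib(14) = Fib(13) + Fib(12) = 233 + 144 = 377

377


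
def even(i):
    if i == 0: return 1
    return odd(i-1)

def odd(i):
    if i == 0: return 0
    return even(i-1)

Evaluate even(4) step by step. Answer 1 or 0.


even(4) = odd(3)
odd(3) = even(2)
even(2) = odd(1)
odd(1) = even(0)
even(0) = 1  (base case)
Result: 1

1


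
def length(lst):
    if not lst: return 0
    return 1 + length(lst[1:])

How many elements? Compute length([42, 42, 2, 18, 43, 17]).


length([42, 42, 2, 18, 43, 17]) = 1 + length([42, 2, 18, 43, 17])
length([42, 2, 18, 43, 17]) = 1 + length([2, 18, 43, 17])
length([2, 18, 43, 17]) = 1 + length([18, 43, 17])
length([18, 43, 17]) = 1 + length([43, 17])
length([43, 17]) = 1 + length([17])
length([17]) = 1 + length([])
length([]) = 0  (base case)
Unwinding: 1 + 1 + 1 + 1 + 1 + 1 + 0 = 6

6


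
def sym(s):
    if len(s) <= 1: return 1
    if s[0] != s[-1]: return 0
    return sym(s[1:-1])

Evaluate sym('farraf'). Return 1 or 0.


sym('farraf'): s[0]='f' == s[-1]='f' -> check sym('arra')
sym('arra'): s[0]='a' == s[-1]='a' -> check sym('rr')
sym('rr'): s[0]='r' == s[-1]='r' -> check sym('')
sym(''): len <= 1 -> return 1  (base case)
Result: 1 (palindrome)

1


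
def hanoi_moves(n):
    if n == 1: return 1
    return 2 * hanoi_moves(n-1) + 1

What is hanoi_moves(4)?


hanoi_moves(4) = 2 * hanoi_moves(3) + 1
hanoi_moves(3) = 2 * hanoi_moves(2) + 1
hanoi_moves(2) = 2 * hanoi_moves(1) + 1
hanoi_moves(1) = 1  (base case)
hanoi_moves(2) = 2 * 1 + 1 = 3
hanoi_moves(3) = 2 * 3 + 1 = 7
hanoi_moves(4) = 2 * 7 + 1 = 15

15


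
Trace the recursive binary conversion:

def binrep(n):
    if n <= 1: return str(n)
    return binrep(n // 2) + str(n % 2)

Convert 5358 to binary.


binrep(5358) = binrep(2679) + '0'
binrep(2679) = binrep(1339) + '1'
binrep(1339) = binrep(669) + '1'
binrep(669) = binrep(334) + '1'
binrep(334) = binrep(167) + '0'
binrep(167) = binrep(83) + '1'
binrep(83) = binrep(41) + '1'
binrep(41) = binrep(20) + '1'
binrep(20) = binrep(10) + '0'
binrep(10) = binrep(5) + '0'
binrep(5) = binrep(2) + '1'
binrep(2) = binrep(1) + '0'
binrep(1) = '1'  (base case)
Concatenating: '1' + '0' + '1' + '0' + '0' + '1' + '1' + '1' + '0' + '1' + '1' + '1' + '0' = '1010011101110'

1010011101110


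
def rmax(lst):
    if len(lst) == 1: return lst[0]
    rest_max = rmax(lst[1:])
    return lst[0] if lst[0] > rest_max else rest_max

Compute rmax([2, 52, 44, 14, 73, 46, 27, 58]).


rmax([2, 52, 44, 14, 73, 46, 27, 58]): compare 2 with rmax([52, 44, 14, 73, 46, 27, 58])
rmax([52, 44, 14, 73, 46, 27, 58]): compare 52 with rmax([44, 14, 73, 46, 27, 58])
rmax([44, 14, 73, 46, 27, 58]): compare 44 with rmax([14, 73, 46, 27, 58])
rmax([14, 73, 46, 27, 58]): compare 14 with rmax([73, 46, 27, 58])
rmax([73, 46, 27, 58]): compare 73 with rmax([46, 27, 58])
rmax([46, 27, 58]): compare 46 with rmax([27, 58])
rmax([27, 58]): compare 27 with rmax([58])
rmax([58]) = 58  (base case)
Compare 27 with 58 -> 58
Compare 46 with 58 -> 58
Compare 73 with 58 -> 73
Compare 14 with 73 -> 73
Compare 44 with 73 -> 73
Compare 52 with 73 -> 73
Compare 2 with 73 -> 73

73


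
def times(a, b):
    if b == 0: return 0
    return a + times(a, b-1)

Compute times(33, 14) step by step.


times(33, 14) = 33 + times(33, 13)
times(33, 13) = 33 + times(33, 12)
times(33, 12) = 33 + times(33, 11)
times(33, 11) = 33 + times(33, 10)
times(33, 10) = 33 + times(33, 9)
times(33, 9) = 33 + times(33, 8)
times(33, 8) = 33 + times(33, 7)
times(33, 7) = 33 + times(33, 6)
times(33, 6) = 33 + times(33, 5)
times(33, 5) = 33 + times(33, 4)
times(33, 4) = 33 + times(33, 3)
times(33, 3) = 33 + times(33, 2)
times(33, 2) = 33 + times(33, 1)
times(33, 1) = 33 + times(33, 0)
times(33, 0) = 0  (base case)
Total: 33 + 33 + 33 + 33 + 33 + 33 + 33 + 33 + 33 + 33 + 33 + 33 + 33 + 33 + 0 = 462

462


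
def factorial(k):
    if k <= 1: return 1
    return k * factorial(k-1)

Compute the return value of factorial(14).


factorial(14)
= 14 * factorial(13)
= 14 * 13 * factorial(12)
= 14 * 13 * 12 * factorial(11)
= 14 * 13 * 12 * 11 * factorial(10)
= 14 * 13 * 12 * 11 * 10 * factorial(9)
= 14 * 13 * 12 * 11 * 10 * 9 * factorial(8)
= 14 * 13 * 12 * 11 * 10 * 9 * 8 * factorial(7)
= 14 * 13 * 12 * 11 * 10 * 9 * 8 * 7 * factorial(6)
= 14 * 13 * 12 * 11 * 10 * 9 * 8 * 7 * 6 * factorial(5)
= 14 * 13 * 12 * 11 * 10 * 9 * 8 * 7 * 6 * 5 * factorial(4)
= 14 * 13 * 12 * 11 * 10 * 9 * 8 * 7 * 6 * 5 * 4 * factorial(3)
= 14 * 13 * 12 * 11 * 10 * 9 * 8 * 7 * 6 * 5 * 4 * 3 * factorial(2)
= 14 * 13 * 12 * 11 * 10 * 9 * 8 * 7 * 6 * 5 * 4 * 3 * 2 * factorial(1)
= 14 * 13 * 12 * 11 * 10 * 9 * 8 * 7 * 6 * 5 * 4 * 3 * 2 * 1
= 87178291200

87178291200


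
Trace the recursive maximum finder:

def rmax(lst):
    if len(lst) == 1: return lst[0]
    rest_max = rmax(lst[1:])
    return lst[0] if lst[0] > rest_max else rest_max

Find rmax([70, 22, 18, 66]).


rmax([70, 22, 18, 66]): compare 70 with rmax([22, 18, 66])
rmax([22, 18, 66]): compare 22 with rmax([18, 66])
rmax([18, 66]): compare 18 with rmax([66])
rmax([66]) = 66  (base case)
Compare 18 with 66 -> 66
Compare 22 with 66 -> 66
Compare 70 with 66 -> 70

70


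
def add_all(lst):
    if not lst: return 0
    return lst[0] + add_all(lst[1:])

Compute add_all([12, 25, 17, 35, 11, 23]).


add_all([12, 25, 17, 35, 11, 23]) = 12 + add_all([25, 17, 35, 11, 23])
add_all([25, 17, 35, 11, 23]) = 25 + add_all([17, 35, 11, 23])
add_all([17, 35, 11, 23]) = 17 + add_all([35, 11, 23])
add_all([35, 11, 23]) = 35 + add_all([11, 23])
add_all([11, 23]) = 11 + add_all([23])
add_all([23]) = 23 + add_all([])
add_all([]) = 0  (base case)
Total: 12 + 25 + 17 + 35 + 11 + 23 + 0 = 123

123


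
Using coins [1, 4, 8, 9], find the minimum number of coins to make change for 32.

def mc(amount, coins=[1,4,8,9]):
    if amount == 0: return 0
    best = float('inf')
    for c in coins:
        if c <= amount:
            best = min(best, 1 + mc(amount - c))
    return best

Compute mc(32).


Building up with DP:
mc(0) = 0
mc(1) = min(1+mc(0)=1+0=1) = 1
mc(2) = min(1+mc(1)=1+1=2) = 2
mc(3) = min(1+mc(2)=1+2=3) = 3
mc(4) = min(1+mc(3)=1+3=4, 1+mc(0)=1+0=1) = 1
mc(5) = min(1+mc(4)=1+1=2, 1+mc(1)=1+1=2) = 2
mc(6) = min(1+mc(5)=1+2=3, 1+mc(2)=1+2=3) = 3
mc(7) = min(1+mc(6)=1+3=4, 1+mc(3)=1+3=4) = 4
mc(8) = min(1+mc(7)=1+4=5, 1+mc(4)=1+1=2, 1+mc(0)=1+0=1) = 1
mc(9) = min(1+mc(8)=1+1=2, 1+mc(5)=1+2=3, 1+mc(1)=1+1=2, 1+mc(0)=1+0=1) = 1
mc(10) = min(1+mc(9)=1+1=2, 1+mc(6)=1+3=4, 1+mc(2)=1+2=3, 1+mc(1)=1+1=2) = 2
mc(11) = min(1+mc(10)=1+2=3, 1+mc(7)=1+4=5, 1+mc(3)=1+3=4, 1+mc(2)=1+2=3) = 3
mc(12) = min(1+mc(11)=1+3=4, 1+mc(8)=1+1=2, 1+mc(4)=1+1=2, 1+mc(3)=1+3=4) = 2
mc(13) = min(1+mc(12)=1+2=3, 1+mc(9)=1+1=2, 1+mc(5)=1+2=3, 1+mc(4)=1+1=2) = 2
mc(14) = min(1+mc(13)=1+2=3, 1+mc(10)=1+2=3, 1+mc(6)=1+3=4, 1+mc(5)=1+2=3) = 3
mc(15) = min(1+mc(14)=1+3=4, 1+mc(11)=1+3=4, 1+mc(7)=1+4=5, 1+mc(6)=1+3=4) = 4
mc(16) = min(1+mc(15)=1+4=5, 1+mc(12)=1+2=3, 1+mc(8)=1+1=2, 1+mc(7)=1+4=5) = 2
mc(17) = min(1+mc(16)=1+2=3, 1+mc(13)=1+2=3, 1+mc(9)=1+1=2, 1+mc(8)=1+1=2) = 2
mc(18) = min(1+mc(17)=1+2=3, 1+mc(14)=1+3=4, 1+mc(10)=1+2=3, 1+mc(9)=1+1=2) = 2
mc(19) = min(1+mc(18)=1+2=3, 1+mc(15)=1+4=5, 1+mc(11)=1+3=4, 1+mc(10)=1+2=3) = 3
mc(20) = min(1+mc(19)=1+3=4, 1+mc(16)=1+2=3, 1+mc(12)=1+2=3, 1+mc(11)=1+3=4) = 3
mc(21) = min(1+mc(20)=1+3=4, 1+mc(17)=1+2=3, 1+mc(13)=1+2=3, 1+mc(12)=1+2=3) = 3
mc(22) = min(1+mc(21)=1+3=4, 1+mc(18)=1+2=3, 1+mc(14)=1+3=4, 1+mc(13)=1+2=3) = 3
mc(23) = min(1+mc(22)=1+3=4, 1+mc(19)=1+3=4, 1+mc(15)=1+4=5, 1+mc(14)=1+3=4) = 4
mc(24) = min(1+mc(23)=1+4=5, 1+mc(20)=1+3=4, 1+mc(16)=1+2=3, 1+mc(15)=1+4=5) = 3
mc(25) = min(1+mc(24)=1+3=4, 1+mc(21)=1+3=4, 1+mc(17)=1+2=3, 1+mc(16)=1+2=3) = 3
mc(26) = min(1+mc(25)=1+3=4, 1+mc(22)=1+3=4, 1+mc(18)=1+2=3, 1+mc(17)=1+2=3) = 3
mc(27) = min(1+mc(26)=1+3=4, 1+mc(23)=1+4=5, 1+mc(19)=1+3=4, 1+mc(18)=1+2=3) = 3
mc(28) = min(1+mc(27)=1+3=4, 1+mc(24)=1+3=4, 1+mc(20)=1+3=4, 1+mc(19)=1+3=4) = 4
mc(29) = min(1+mc(28)=1+4=5, 1+mc(25)=1+3=4, 1+mc(21)=1+3=4, 1+mc(20)=1+3=4) = 4
mc(30) = min(1+mc(29)=1+4=5, 1+mc(26)=1+3=4, 1+mc(22)=1+3=4, 1+mc(21)=1+3=4) = 4
mc(31) = min(1+mc(30)=1+4=5, 1+mc(27)=1+3=4, 1+mc(23)=1+4=5, 1+mc(22)=1+3=4) = 4
mc(32) = min(1+mc(31)=1+4=5, 1+mc(28)=1+4=5, 1+mc(24)=1+3=4, 1+mc(23)=1+4=5) = 4

4


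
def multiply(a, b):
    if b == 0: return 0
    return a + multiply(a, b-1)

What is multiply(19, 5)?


multiply(19, 5) = 19 + multiply(19, 4)
multiply(19, 4) = 19 + multiply(19, 3)
multiply(19, 3) = 19 + multiply(19, 2)
multiply(19, 2) = 19 + multiply(19, 1)
multiply(19, 1) = 19 + multiply(19, 0)
multiply(19, 0) = 0  (base case)
Total: 19 + 19 + 19 + 19 + 19 + 0 = 95

95


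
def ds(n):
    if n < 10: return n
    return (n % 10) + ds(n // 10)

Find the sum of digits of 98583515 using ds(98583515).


ds(98583515) = 5 + ds(9858351)
ds(9858351) = 1 + ds(985835)
ds(985835) = 5 + ds(98583)
ds(98583) = 3 + ds(9858)
ds(9858) = 8 + ds(985)
ds(985) = 5 + ds(98)
ds(98) = 8 + ds(9)
ds(9) = 9  (base case)
Total: 5 + 1 + 5 + 3 + 8 + 5 + 8 + 9 = 44

44


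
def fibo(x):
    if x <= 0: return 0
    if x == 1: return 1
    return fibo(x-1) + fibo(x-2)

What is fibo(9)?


Computing fibo(9) bottom-up:
fibo(0) = 0
fibo(1) = 1
fibo(2) = fibo(1) + fibo(0) = 1 + 0 = 1
fibo(3) = fibo(2) + fibo(1) = 1 + 1 = 2
fibo(4) = fibo(3) + fibo(2) = 2 + 1 = 3
fibo(5) = fibo(4) + fibo(3) = 3 + 2 = 5
fibo(6) = fibo(5) + fibo(4) = 5 + 3 = 8
fibo(7) = fibo(6) + fibo(5) = 8 + 5 = 13
fibo(8) = fibo(7) + fibo(6) = 13 + 8 = 21
fibo(9) = fibo(8) + fibo(7) = 21 + 13 = 34

34


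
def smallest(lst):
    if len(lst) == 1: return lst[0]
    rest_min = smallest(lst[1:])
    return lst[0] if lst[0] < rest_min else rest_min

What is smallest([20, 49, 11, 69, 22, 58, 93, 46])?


smallest([20, 49, 11, 69, 22, 58, 93, 46]): compare 20 with smallest([49, 11, 69, 22, 58, 93, 46])
smallest([49, 11, 69, 22, 58, 93, 46]): compare 49 with smallest([11, 69, 22, 58, 93, 46])
smallest([11, 69, 22, 58, 93, 46]): compare 11 with smallest([69, 22, 58, 93, 46])
smallest([69, 22, 58, 93, 46]): compare 69 with smallest([22, 58, 93, 46])
smallest([22, 58, 93, 46]): compare 22 with smallest([58, 93, 46])
smallest([58, 93, 46]): compare 58 with smallest([93, 46])
smallest([93, 46]): compare 93 with smallest([46])
smallest([46]) = 46  (base case)
Compare 93 with 46 -> 46
Compare 58 with 46 -> 46
Compare 22 with 46 -> 22
Compare 69 with 22 -> 22
Compare 11 with 22 -> 11
Compare 49 with 11 -> 11
Compare 20 with 11 -> 11

11


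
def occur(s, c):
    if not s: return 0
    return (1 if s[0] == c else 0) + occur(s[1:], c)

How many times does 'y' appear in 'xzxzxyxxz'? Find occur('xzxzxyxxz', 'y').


s[0]='x' != 'y' -> 0
s[0]='z' != 'y' -> 0
s[0]='x' != 'y' -> 0
s[0]='z' != 'y' -> 0
s[0]='x' != 'y' -> 0
s[0]='y' == 'y' -> 1
s[0]='x' != 'y' -> 0
s[0]='x' != 'y' -> 0
s[0]='z' != 'y' -> 0
Sum: 0 + 0 + 0 + 0 + 0 + 1 + 0 + 0 + 0 = 1

1


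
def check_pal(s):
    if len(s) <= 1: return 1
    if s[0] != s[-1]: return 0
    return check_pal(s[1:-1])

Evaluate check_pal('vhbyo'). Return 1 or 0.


check_pal('vhbyo'): s[0]='v' != s[-1]='o' -> return 0
Result: 0 (not a palindrome)

0


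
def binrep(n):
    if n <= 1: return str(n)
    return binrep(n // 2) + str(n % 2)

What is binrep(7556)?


binrep(7556) = binrep(3778) + '0'
binrep(3778) = binrep(1889) + '0'
binrep(1889) = binrep(944) + '1'
binrep(944) = binrep(472) + '0'
binrep(472) = binrep(236) + '0'
binrep(236) = binrep(118) + '0'
binrep(118) = binrep(59) + '0'
binrep(59) = binrep(29) + '1'
binrep(29) = binrep(14) + '1'
binrep(14) = binrep(7) + '0'
binrep(7) = binrep(3) + '1'
binrep(3) = binrep(1) + '1'
binrep(1) = '1'  (base case)
Concatenating: '1' + '1' + '1' + '0' + '1' + '1' + '0' + '0' + '0' + '0' + '1' + '0' + '0' = '1110110000100'

1110110000100


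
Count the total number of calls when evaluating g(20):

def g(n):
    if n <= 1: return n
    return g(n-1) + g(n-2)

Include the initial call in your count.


Let C(n) = total calls for g(n)
C(0) = 1, C(1) = 1
C(2) = 1 + C(1) + C(0) = 1 + 1 + 1 = 3
C(3) = 1 + C(2) + C(1) = 1 + 3 + 1 = 5
C(4) = 1 + C(3) + C(2) = 1 + 5 + 3 = 9
C(5) = 1 + C(4) + C(3) = 1 + 9 + 5 = 15
C(6) = 1 + C(5) + C(4) = 1 + 15 + 9 = 25
C(7) = 1 + C(6) + C(5) = 1 + 25 + 15 = 41
C(8) = 1 + C(7) + C(6) = 1 + 41 + 25 = 67
C(9) = 1 + C(8) + C(7) = 1 + 67 + 41 = 109
C(10) = 1 + C(9) + C(8) = 1 + 109 + 67 = 177
C(11) = 1 + C(10) + C(9) = 1 + 177 + 109 = 287
C(12) = 1 + C(11) + C(10) = 1 + 287 + 177 = 465
C(13) = 1 + C(12) + C(11) = 1 + 465 + 287 = 753
C(14) = 1 + C(13) + C(12) = 1 + 753 + 465 = 1219
C(15) = 1 + C(14) + C(13) = 1 + 1219 + 753 = 1973
C(16) = 1 + C(15) + C(14) = 1 + 1973 + 1219 = 3193
C(17) = 1 + C(16) + C(15) = 1 + 3193 + 1973 = 5167
C(18) = 1 + C(17) + C(16) = 1 + 5167 + 3193 = 8361
C(19) = 1 + C(18) + C(17) = 1 + 8361 + 5167 = 13529
C(20) = 1 + C(19) + C(18) = 1 + 13529 + 8361 = 21891

21891


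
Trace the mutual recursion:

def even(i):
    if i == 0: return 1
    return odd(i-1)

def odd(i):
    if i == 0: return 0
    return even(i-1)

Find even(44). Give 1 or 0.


even(44) = odd(43)
odd(43) = even(42)
even(42) = odd(41)
odd(41) = even(40)
even(40) = odd(39)
odd(39) = even(38)
even(38) = odd(37)
odd(37) = even(36)
even(36) = odd(35)
odd(35) = even(34)
even(34) = odd(33)
odd(33) = even(32)
even(32) = odd(31)
odd(31) = even(30)
even(30) = odd(29)
odd(29) = even(28)
even(28) = odd(27)
odd(27) = even(26)
even(26) = odd(25)
odd(25) = even(24)
even(24) = odd(23)
odd(23) = even(22)
even(22) = odd(21)
odd(21) = even(20)
even(20) = odd(19)
odd(19) = even(18)
even(18) = odd(17)
odd(17) = even(16)
even(16) = odd(15)
odd(15) = even(14)
even(14) = odd(13)
odd(13) = even(12)
even(12) = odd(11)
odd(11) = even(10)
even(10) = odd(9)
odd(9) = even(8)
even(8) = odd(7)
odd(7) = even(6)
even(6) = odd(5)
odd(5) = even(4)
even(4) = odd(3)
odd(3) = even(2)
even(2) = odd(1)
odd(1) = even(0)
even(0) = 1  (base case)
Result: 1

1


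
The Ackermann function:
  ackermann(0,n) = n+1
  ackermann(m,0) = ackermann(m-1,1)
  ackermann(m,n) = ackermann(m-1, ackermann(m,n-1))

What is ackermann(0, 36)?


ackermann(0, 36) = 37
Result: ackermann(0, 36) = 37

37


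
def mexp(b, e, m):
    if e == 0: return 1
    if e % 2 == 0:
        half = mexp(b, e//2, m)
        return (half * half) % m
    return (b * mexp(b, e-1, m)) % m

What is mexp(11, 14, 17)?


mexp(11, 14, 17): e is even, compute mexp(11, 7, 17)
  mexp(11, 7, 17): e is odd, compute mexp(11, 6, 17)
    mexp(11, 6, 17): e is even, compute mexp(11, 3, 17)
      mexp(11, 3, 17): e is odd, compute mexp(11, 2, 17)
        mexp(11, 2, 17): e is even, compute mexp(11, 1, 17)
          mexp(11, 1, 17): e is odd, compute mexp(11, 0, 17)
          mexp(11, 0, 17) = 1
          (11 * 1) % 17 = 11
        half=11, (11*11) % 17 = 2
      (11 * 2) % 17 = 5
    half=5, (5*5) % 17 = 8
  (11 * 8) % 17 = 3
half=3, (3*3) % 17 = 9

9


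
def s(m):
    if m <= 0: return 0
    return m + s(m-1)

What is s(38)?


s(38)
= 38 + 37 + 36 + 35 + 34 + 33 + 32 + 31 + 30 + 29 + 28 + 27 + 26 + 25 + 24 + 23 + 22 + 21 + 20 + 19 + 18 + 17 + 16 + 15 + 14 + 13 + 12 + 11 + 10 + 9 + 8 + 7 + 6 + 5 + 4 + 3 + 2 + 1 + s(0)
= 38 + 37 + 36 + 35 + 34 + 33 + 32 + 31 + 30 + 29 + 28 + 27 + 26 + 25 + 24 + 23 + 22 + 21 + 20 + 19 + 18 + 17 + 16 + 15 + 14 + 13 + 12 + 11 + 10 + 9 + 8 + 7 + 6 + 5 + 4 + 3 + 2 + 1 + 0
= 741

741


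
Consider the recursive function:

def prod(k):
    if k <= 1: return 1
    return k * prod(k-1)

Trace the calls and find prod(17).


prod(17)
= 17 * prod(16)
= 17 * 16 * prod(15)
= 17 * 16 * 15 * prod(14)
= 17 * 16 * 15 * 14 * prod(13)
= 17 * 16 * 15 * 14 * 13 * prod(12)
= 17 * 16 * 15 * 14 * 13 * 12 * prod(11)
= 17 * 16 * 15 * 14 * 13 * 12 * 11 * prod(10)
= 17 * 16 * 15 * 14 * 13 * 12 * 11 * 10 * prod(9)
= 17 * 16 * 15 * 14 * 13 * 12 * 11 * 10 * 9 * prod(8)
= 17 * 16 * 15 * 14 * 13 * 12 * 11 * 10 * 9 * 8 * prod(7)
= 17 * 16 * 15 * 14 * 13 * 12 * 11 * 10 * 9 * 8 * 7 * prod(6)
= 17 * 16 * 15 * 14 * 13 * 12 * 11 * 10 * 9 * 8 * 7 * 6 * prod(5)
= 17 * 16 * 15 * 14 * 13 * 12 * 11 * 10 * 9 * 8 * 7 * 6 * 5 * prod(4)
= 17 * 16 * 15 * 14 * 13 * 12 * 11 * 10 * 9 * 8 * 7 * 6 * 5 * 4 * prod(3)
= 17 * 16 * 15 * 14 * 13 * 12 * 11 * 10 * 9 * 8 * 7 * 6 * 5 * 4 * 3 * prod(2)
= 17 * 16 * 15 * 14 * 13 * 12 * 11 * 10 * 9 * 8 * 7 * 6 * 5 * 4 * 3 * 2 * prod(1)
= 17 * 16 * 15 * 14 * 13 * 12 * 11 * 10 * 9 * 8 * 7 * 6 * 5 * 4 * 3 * 2 * 1
= 355687428096000

355687428096000


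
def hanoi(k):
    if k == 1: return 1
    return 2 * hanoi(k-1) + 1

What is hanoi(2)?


hanoi(2) = 2 * hanoi(1) + 1
hanoi(1) = 1  (base case)
hanoi(2) = 2 * 1 + 1 = 3

3


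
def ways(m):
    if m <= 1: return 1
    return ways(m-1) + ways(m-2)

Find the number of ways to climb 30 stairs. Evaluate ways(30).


Building up from base cases:
ways(0) = 1
ways(1) = 1
ways(2) = ways(1) + ways(0) = 1 + 1 = 2
ways(3) = ways(2) + ways(1) = 2 + 1 = 3
ways(4) = ways(3) + ways(2) = 3 + 2 = 5
ways(5) = ways(4) + ways(3) = 5 + 3 = 8
ways(6) = ways(5) + ways(4) = 8 + 5 = 13
ways(7) = ways(6) + ways(5) = 13 + 8 = 21
ways(8) = ways(7) + ways(6) = 21 + 13 = 34
ways(9) = ways(8) + ways(7) = 34 + 21 = 55
ways(10) = ways(9) + ways(8) = 55 + 34 = 89
ways(11) = ways(10) + ways(9) = 89 + 55 = 144
ways(12) = ways(11) + ways(10) = 144 + 89 = 233
ways(13) = ways(12) + ways(11) = 233 + 144 = 377
ways(14) = ways(13) + ways(12) = 377 + 233 = 610
ways(15) = ways(14) + ways(13) = 610 + 377 = 987
ways(16) = ways(15) + ways(14) = 987 + 610 = 1597
ways(17) = ways(16) + ways(15) = 1597 + 987 = 2584
ways(18) = ways(17) + ways(16) = 2584 + 1597 = 4181
ways(19) = ways(18) + ways(17) = 4181 + 2584 = 6765
ways(20) = ways(19) + ways(18) = 6765 + 4181 = 10946
ways(21) = ways(20) + ways(19) = 10946 + 6765 = 17711
ways(22) = ways(21) + ways(20) = 17711 + 10946 = 28657
ways(23) = ways(22) + ways(21) = 28657 + 17711 = 46368
ways(24) = ways(23) + ways(22) = 46368 + 28657 = 75025
ways(25) = ways(24) + ways(23) = 75025 + 46368 = 121393
ways(26) = ways(25) + ways(24) = 121393 + 75025 = 196418
ways(27) = ways(26) + ways(25) = 196418 + 121393 = 317811
ways(28) = ways(27) + ways(26) = 317811 + 196418 = 514229
ways(29) = ways(28) + ways(27) = 514229 + 317811 = 832040
ways(30) = ways(29) + ways(28) = 832040 + 514229 = 1346269

1346269


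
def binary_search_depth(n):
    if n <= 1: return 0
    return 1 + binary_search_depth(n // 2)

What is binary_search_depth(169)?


169 / 2 = 84
84 / 2 = 42
42 / 2 = 21
21 / 2 = 10
10 / 2 = 5
5 / 2 = 2
2 / 2 = 1
Reached 1 after 7 halvings

7


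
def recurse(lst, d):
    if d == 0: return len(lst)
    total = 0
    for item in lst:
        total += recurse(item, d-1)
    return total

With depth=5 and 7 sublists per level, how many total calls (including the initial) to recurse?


At depth 0 (root): 1 call
At depth 1: each of 1 parents calls recurse on 7 children = 7 calls
At depth 2: each of 7 parents calls recurse on 7 children = 49 calls
At depth 3: each of 49 parents calls recurse on 7 children = 343 calls
At depth 4: each of 343 parents calls recurse on 7 children = 2401 calls
At depth 5: each of 2401 parents calls recurse on 7 children = 16807 calls
Total: 1 + 7 + 49 + 343 + 2401 + 16807 = 19608

19608


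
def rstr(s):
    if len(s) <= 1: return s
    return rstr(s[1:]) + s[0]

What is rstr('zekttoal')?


rstr('zekttoal') = rstr('ekttoal') + 'z'
rstr('ekttoal') = rstr('kttoal') + 'e'
rstr('kttoal') = rstr('ttoal') + 'k'
rstr('ttoal') = rstr('toal') + 't'
rstr('toal') = rstr('oal') + 't'
rstr('oal') = rstr('al') + 'o'
rstr('al') = rstr('l') + 'a'
rstr('l') = 'l'  (base case)
Concatenating: 'l' + 'a' + 'o' + 't' + 't' + 'k' + 'e' + 'z' = 'laottkez'

laottkez


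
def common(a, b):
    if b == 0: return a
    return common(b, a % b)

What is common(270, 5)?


common(270, 5) = common(5, 0)
common(5, 0) = 5  (base case)

5


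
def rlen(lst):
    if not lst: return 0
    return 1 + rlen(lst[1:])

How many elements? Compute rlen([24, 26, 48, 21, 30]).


rlen([24, 26, 48, 21, 30]) = 1 + rlen([26, 48, 21, 30])
rlen([26, 48, 21, 30]) = 1 + rlen([48, 21, 30])
rlen([48, 21, 30]) = 1 + rlen([21, 30])
rlen([21, 30]) = 1 + rlen([30])
rlen([30]) = 1 + rlen([])
rlen([]) = 0  (base case)
Unwinding: 1 + 1 + 1 + 1 + 1 + 0 = 5

5


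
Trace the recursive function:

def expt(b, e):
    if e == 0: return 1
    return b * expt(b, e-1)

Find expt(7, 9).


expt(7, 9)
= 7 * expt(7, 8)
= 7 * 7 * expt(7, 7)
= 7 * 7 * 7 * expt(7, 6)
= 7 * 7 * 7 * 7 * expt(7, 5)
= 7 * 7 * 7 * 7 * 7 * expt(7, 4)
= 7 * 7 * 7 * 7 * 7 * 7 * expt(7, 3)
= 7 * 7 * 7 * 7 * 7 * 7 * 7 * expt(7, 2)
= 7 * 7 * 7 * 7 * 7 * 7 * 7 * 7 * expt(7, 1)
= 7 * 7 * 7 * 7 * 7 * 7 * 7 * 7 * 7 * expt(7, 0)
= 7 * 7 * 7 * 7 * 7 * 7 * 7 * 7 * 7 * 1
= 40353607

40353607
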